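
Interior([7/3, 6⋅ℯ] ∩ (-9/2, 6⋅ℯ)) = (7/3, 6⋅ℯ)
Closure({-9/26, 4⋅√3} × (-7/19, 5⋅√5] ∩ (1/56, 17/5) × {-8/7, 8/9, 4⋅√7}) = ∅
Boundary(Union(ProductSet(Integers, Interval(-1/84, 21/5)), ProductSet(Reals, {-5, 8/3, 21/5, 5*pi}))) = Union(ProductSet(Integers, Interval(-1/84, 21/5)), ProductSet(Reals, {-5, 8/3, 21/5, 5*pi}))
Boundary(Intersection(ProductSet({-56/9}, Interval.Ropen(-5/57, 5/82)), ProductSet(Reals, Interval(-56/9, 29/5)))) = ProductSet({-56/9}, Interval(-5/57, 5/82))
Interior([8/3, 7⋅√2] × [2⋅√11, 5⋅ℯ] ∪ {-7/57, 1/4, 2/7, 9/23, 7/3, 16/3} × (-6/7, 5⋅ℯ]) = (8/3, 7⋅√2) × (2⋅√11, 5⋅ℯ)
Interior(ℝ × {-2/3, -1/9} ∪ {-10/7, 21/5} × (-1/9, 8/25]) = ∅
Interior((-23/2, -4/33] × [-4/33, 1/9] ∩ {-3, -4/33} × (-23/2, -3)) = ∅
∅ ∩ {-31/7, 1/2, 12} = ∅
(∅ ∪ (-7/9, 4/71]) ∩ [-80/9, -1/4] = (-7/9, -1/4]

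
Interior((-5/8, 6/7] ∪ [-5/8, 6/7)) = (-5/8, 6/7)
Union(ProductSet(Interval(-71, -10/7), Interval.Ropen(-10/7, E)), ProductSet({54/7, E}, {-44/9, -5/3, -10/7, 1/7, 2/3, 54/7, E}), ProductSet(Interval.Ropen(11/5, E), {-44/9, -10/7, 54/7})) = Union(ProductSet({54/7, E}, {-44/9, -5/3, -10/7, 1/7, 2/3, 54/7, E}), ProductSet(Interval(-71, -10/7), Interval.Ropen(-10/7, E)), ProductSet(Interval.Ropen(11/5, E), {-44/9, -10/7, 54/7}))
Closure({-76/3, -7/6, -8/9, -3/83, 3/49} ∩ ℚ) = {-76/3, -7/6, -8/9, -3/83, 3/49}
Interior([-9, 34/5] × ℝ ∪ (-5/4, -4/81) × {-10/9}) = (-9, 34/5) × ℝ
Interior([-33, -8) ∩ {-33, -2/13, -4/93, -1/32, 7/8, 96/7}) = ∅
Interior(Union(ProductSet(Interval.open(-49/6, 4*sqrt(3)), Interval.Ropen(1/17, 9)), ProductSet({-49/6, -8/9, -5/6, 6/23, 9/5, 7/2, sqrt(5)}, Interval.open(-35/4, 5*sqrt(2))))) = ProductSet(Interval.open(-49/6, 4*sqrt(3)), Interval.open(1/17, 9))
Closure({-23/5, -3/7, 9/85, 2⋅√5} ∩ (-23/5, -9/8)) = ∅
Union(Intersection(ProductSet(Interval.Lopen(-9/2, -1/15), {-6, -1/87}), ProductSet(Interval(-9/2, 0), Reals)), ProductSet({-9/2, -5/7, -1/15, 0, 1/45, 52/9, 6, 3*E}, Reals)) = Union(ProductSet({-9/2, -5/7, -1/15, 0, 1/45, 52/9, 6, 3*E}, Reals), ProductSet(Interval.Lopen(-9/2, -1/15), {-6, -1/87}))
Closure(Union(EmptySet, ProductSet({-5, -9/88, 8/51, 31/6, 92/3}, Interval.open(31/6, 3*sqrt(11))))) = ProductSet({-5, -9/88, 8/51, 31/6, 92/3}, Interval(31/6, 3*sqrt(11)))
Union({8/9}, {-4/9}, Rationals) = Rationals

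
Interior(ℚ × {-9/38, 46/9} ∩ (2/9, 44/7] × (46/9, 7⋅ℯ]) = ∅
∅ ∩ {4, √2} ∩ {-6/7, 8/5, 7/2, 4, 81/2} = ∅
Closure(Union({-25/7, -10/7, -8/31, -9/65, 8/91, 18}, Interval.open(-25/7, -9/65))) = Union({8/91, 18}, Interval(-25/7, -9/65))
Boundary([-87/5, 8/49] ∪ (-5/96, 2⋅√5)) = {-87/5, 2⋅√5}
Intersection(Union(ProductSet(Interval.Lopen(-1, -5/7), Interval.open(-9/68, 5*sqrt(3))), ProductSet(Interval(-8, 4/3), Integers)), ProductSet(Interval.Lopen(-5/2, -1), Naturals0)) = ProductSet(Interval.Lopen(-5/2, -1), Naturals0)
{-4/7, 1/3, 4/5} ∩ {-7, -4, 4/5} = {4/5}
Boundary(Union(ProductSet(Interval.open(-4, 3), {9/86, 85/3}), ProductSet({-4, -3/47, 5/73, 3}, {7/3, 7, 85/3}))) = Union(ProductSet({-4, -3/47, 5/73, 3}, {7/3, 7, 85/3}), ProductSet(Interval(-4, 3), {9/86, 85/3}))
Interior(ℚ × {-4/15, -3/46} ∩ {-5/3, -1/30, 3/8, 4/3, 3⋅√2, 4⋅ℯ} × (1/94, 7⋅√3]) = ∅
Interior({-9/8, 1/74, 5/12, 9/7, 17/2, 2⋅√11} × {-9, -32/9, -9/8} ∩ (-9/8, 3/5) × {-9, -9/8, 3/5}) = ∅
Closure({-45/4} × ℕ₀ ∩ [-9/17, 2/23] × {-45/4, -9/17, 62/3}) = ∅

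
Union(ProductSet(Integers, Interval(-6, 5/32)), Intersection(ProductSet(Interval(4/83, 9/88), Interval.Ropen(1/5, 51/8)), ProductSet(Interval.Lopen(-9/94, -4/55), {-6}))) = ProductSet(Integers, Interval(-6, 5/32))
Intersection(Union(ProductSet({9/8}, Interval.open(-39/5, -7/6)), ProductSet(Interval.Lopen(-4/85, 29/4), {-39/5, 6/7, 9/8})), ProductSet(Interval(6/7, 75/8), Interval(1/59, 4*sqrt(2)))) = ProductSet(Interval(6/7, 29/4), {6/7, 9/8})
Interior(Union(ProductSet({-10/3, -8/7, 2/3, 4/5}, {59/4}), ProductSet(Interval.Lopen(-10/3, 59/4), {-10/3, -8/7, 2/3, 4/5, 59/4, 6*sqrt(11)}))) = EmptySet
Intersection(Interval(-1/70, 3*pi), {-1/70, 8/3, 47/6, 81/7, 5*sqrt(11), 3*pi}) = {-1/70, 8/3, 47/6, 3*pi}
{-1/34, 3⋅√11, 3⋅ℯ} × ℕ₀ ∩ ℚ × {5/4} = ∅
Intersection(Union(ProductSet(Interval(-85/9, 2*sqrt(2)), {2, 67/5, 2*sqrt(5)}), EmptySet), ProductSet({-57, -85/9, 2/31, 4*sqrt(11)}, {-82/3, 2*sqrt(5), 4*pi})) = ProductSet({-85/9, 2/31}, {2*sqrt(5)})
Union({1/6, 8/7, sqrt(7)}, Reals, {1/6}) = Reals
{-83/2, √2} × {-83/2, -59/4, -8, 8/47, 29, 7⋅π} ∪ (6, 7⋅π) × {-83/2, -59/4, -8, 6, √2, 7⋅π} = ({-83/2, √2} × {-83/2, -59/4, -8, 8/47, 29, 7⋅π}) ∪ ((6, 7⋅π) × {-83/2, -59/4, -8, 6, √2, 7⋅π})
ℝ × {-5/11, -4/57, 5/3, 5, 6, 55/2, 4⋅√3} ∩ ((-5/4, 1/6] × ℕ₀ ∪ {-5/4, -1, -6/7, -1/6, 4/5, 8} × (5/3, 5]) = ((-5/4, 1/6] × {5, 6}) ∪ ({-5/4, -1, -6/7, -1/6, 4/5, 8} × {5})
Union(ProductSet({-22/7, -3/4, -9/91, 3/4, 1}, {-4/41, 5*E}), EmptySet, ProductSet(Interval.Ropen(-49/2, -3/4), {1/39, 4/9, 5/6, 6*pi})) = Union(ProductSet({-22/7, -3/4, -9/91, 3/4, 1}, {-4/41, 5*E}), ProductSet(Interval.Ropen(-49/2, -3/4), {1/39, 4/9, 5/6, 6*pi}))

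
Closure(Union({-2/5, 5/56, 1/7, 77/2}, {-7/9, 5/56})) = {-7/9, -2/5, 5/56, 1/7, 77/2}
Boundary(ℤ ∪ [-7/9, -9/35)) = {-7/9, -9/35} ∪ (ℤ \ (-7/9, -9/35))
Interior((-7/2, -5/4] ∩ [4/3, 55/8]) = ∅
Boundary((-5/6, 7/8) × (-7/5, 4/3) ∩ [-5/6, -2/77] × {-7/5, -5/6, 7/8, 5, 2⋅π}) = [-5/6, -2/77] × {-5/6, 7/8}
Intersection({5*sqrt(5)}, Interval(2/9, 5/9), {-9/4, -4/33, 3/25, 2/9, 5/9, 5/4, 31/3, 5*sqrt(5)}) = EmptySet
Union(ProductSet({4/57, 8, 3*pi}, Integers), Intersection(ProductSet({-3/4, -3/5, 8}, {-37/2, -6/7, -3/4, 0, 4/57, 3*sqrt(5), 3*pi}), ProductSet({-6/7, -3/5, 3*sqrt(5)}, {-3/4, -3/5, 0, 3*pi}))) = Union(ProductSet({-3/5}, {-3/4, 0, 3*pi}), ProductSet({4/57, 8, 3*pi}, Integers))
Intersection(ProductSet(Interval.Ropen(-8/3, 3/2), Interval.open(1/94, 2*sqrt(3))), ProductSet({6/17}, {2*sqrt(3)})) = EmptySet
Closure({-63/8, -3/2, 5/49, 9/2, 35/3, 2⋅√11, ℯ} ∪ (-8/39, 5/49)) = {-63/8, -3/2, 9/2, 35/3, 2⋅√11, ℯ} ∪ [-8/39, 5/49]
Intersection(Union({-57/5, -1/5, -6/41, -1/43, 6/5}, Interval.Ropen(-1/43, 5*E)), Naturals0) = Range(0, 14, 1)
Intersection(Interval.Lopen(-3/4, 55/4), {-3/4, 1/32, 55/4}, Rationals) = {1/32, 55/4}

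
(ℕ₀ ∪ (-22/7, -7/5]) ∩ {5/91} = ∅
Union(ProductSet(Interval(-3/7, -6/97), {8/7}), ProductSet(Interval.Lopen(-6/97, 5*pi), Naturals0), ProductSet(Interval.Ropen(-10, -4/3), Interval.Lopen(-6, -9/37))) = Union(ProductSet(Interval.Ropen(-10, -4/3), Interval.Lopen(-6, -9/37)), ProductSet(Interval(-3/7, -6/97), {8/7}), ProductSet(Interval.Lopen(-6/97, 5*pi), Naturals0))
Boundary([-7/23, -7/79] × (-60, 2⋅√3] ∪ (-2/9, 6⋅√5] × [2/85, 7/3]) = ({-7/23} × [-60, 2⋅√3]) ∪ ({6⋅√5} × [2/85, 7/3]) ∪ ([-7/23, -7/79] × {-60, 2⋅√3}) ∪ ([-7/79, 6⋅√5] × {2/85, 7/3}) ∪ ({-7/23, -7/79} × ([-60, 2/85] ∪ [7/3, 2⋅√3]))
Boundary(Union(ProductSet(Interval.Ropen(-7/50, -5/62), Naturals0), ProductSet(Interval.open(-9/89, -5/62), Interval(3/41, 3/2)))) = Union(ProductSet({-9/89, -5/62}, Interval(3/41, 3/2)), ProductSet(Interval(-7/50, -5/62), Complement(Naturals0, Interval.open(3/41, 3/2))), ProductSet(Interval(-9/89, -5/62), {3/41, 3/2}), ProductSet(Union({-5/62}, Interval(-7/50, -9/89)), Naturals0))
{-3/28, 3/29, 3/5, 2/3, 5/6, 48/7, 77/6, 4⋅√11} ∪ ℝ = ℝ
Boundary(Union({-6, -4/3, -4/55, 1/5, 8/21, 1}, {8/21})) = {-6, -4/3, -4/55, 1/5, 8/21, 1}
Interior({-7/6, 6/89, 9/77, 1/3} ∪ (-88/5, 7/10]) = (-88/5, 7/10)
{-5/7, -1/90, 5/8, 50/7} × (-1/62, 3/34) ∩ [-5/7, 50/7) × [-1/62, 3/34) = {-5/7, -1/90, 5/8} × (-1/62, 3/34)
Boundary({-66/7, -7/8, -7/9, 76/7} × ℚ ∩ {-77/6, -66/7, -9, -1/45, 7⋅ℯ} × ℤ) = {-66/7} × ℤ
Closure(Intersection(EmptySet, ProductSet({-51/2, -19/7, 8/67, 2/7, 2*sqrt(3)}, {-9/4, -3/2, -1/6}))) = EmptySet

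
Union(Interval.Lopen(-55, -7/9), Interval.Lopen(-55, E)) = Interval.Lopen(-55, E)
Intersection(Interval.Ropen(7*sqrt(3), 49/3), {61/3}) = EmptySet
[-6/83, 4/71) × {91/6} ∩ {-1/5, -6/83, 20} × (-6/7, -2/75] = ∅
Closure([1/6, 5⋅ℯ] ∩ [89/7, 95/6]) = [89/7, 5⋅ℯ]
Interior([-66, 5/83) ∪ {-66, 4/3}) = (-66, 5/83)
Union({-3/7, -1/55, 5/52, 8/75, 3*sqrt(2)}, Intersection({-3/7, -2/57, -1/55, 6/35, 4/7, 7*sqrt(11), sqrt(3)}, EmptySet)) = {-3/7, -1/55, 5/52, 8/75, 3*sqrt(2)}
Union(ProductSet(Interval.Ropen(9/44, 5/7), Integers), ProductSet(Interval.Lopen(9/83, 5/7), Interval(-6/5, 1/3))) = Union(ProductSet(Interval.Lopen(9/83, 5/7), Interval(-6/5, 1/3)), ProductSet(Interval.Ropen(9/44, 5/7), Integers))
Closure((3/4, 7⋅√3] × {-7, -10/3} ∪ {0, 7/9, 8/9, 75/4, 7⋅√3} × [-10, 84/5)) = ([3/4, 7⋅√3] × {-7, -10/3}) ∪ ({0, 7/9, 8/9, 75/4, 7⋅√3} × [-10, 84/5])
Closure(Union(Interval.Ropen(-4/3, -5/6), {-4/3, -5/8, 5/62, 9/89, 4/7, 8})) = Union({-5/8, 5/62, 9/89, 4/7, 8}, Interval(-4/3, -5/6))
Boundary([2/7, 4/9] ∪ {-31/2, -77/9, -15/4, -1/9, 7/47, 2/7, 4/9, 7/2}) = {-31/2, -77/9, -15/4, -1/9, 7/47, 2/7, 4/9, 7/2}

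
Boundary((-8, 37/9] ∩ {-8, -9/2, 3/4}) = {-9/2, 3/4}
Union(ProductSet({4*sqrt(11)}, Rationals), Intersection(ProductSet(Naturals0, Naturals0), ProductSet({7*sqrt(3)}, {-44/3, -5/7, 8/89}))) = ProductSet({4*sqrt(11)}, Rationals)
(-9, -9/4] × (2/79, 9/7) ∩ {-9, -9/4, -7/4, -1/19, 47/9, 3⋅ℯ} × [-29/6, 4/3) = {-9/4} × (2/79, 9/7)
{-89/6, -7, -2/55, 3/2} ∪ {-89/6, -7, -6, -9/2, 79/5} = {-89/6, -7, -6, -9/2, -2/55, 3/2, 79/5}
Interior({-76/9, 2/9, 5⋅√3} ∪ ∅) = ∅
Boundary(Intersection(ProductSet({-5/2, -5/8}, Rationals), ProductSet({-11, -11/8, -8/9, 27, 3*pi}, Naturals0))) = EmptySet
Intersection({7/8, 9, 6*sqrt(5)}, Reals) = {7/8, 9, 6*sqrt(5)}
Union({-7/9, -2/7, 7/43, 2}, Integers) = Union({-7/9, -2/7, 7/43}, Integers)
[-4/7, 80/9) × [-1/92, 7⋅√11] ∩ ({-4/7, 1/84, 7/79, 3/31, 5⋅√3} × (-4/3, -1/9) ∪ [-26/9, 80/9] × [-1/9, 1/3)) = [-4/7, 80/9) × [-1/92, 1/3)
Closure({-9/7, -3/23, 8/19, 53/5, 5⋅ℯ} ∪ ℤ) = ℤ ∪ {-9/7, -3/23, 8/19, 53/5, 5⋅ℯ}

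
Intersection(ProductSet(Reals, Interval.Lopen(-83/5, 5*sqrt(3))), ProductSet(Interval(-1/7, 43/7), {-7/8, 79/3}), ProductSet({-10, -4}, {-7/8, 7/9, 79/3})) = EmptySet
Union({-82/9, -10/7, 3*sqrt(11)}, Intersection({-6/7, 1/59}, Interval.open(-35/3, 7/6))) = {-82/9, -10/7, -6/7, 1/59, 3*sqrt(11)}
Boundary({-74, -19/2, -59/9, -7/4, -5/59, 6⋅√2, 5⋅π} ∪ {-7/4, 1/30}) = {-74, -19/2, -59/9, -7/4, -5/59, 1/30, 6⋅√2, 5⋅π}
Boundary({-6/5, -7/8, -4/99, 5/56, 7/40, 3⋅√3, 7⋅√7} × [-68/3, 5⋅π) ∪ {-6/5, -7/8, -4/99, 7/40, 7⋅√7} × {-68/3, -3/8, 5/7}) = {-6/5, -7/8, -4/99, 5/56, 7/40, 3⋅√3, 7⋅√7} × [-68/3, 5⋅π]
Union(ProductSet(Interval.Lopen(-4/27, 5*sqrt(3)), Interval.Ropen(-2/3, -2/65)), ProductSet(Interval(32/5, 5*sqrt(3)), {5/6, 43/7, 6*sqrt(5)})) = Union(ProductSet(Interval.Lopen(-4/27, 5*sqrt(3)), Interval.Ropen(-2/3, -2/65)), ProductSet(Interval(32/5, 5*sqrt(3)), {5/6, 43/7, 6*sqrt(5)}))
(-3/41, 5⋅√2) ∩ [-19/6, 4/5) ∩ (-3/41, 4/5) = (-3/41, 4/5)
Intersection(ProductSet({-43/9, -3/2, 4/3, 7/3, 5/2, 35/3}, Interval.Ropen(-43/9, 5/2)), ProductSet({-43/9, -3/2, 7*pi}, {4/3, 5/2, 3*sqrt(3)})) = ProductSet({-43/9, -3/2}, {4/3})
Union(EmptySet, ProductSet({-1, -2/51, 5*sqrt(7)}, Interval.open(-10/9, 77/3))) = ProductSet({-1, -2/51, 5*sqrt(7)}, Interval.open(-10/9, 77/3))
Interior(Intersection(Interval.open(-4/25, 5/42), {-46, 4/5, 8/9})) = EmptySet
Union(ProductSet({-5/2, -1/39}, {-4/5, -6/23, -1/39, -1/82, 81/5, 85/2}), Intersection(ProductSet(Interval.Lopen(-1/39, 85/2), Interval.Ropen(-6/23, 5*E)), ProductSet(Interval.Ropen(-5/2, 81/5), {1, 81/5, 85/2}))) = Union(ProductSet({-5/2, -1/39}, {-4/5, -6/23, -1/39, -1/82, 81/5, 85/2}), ProductSet(Interval.open(-1/39, 81/5), {1}))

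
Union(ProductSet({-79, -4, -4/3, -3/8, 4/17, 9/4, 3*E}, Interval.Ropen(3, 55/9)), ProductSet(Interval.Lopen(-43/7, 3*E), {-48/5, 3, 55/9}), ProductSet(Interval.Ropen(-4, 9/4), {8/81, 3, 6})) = Union(ProductSet({-79, -4, -4/3, -3/8, 4/17, 9/4, 3*E}, Interval.Ropen(3, 55/9)), ProductSet(Interval.Lopen(-43/7, 3*E), {-48/5, 3, 55/9}), ProductSet(Interval.Ropen(-4, 9/4), {8/81, 3, 6}))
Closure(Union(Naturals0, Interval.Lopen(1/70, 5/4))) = Union(Complement(Naturals0, Interval.open(1/70, 5/4)), Interval(1/70, 5/4), Naturals0)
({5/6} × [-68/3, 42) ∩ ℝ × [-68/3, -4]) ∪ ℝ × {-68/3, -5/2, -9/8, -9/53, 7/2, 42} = ({5/6} × [-68/3, -4]) ∪ (ℝ × {-68/3, -5/2, -9/8, -9/53, 7/2, 42})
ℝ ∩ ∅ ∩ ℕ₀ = ∅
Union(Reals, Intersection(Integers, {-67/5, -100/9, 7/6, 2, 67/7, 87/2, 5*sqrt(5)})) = Reals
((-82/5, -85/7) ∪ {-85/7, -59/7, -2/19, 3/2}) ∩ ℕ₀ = ∅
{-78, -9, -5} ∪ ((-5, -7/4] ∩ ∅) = {-78, -9, -5}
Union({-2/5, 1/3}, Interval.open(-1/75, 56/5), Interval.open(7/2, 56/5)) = Union({-2/5}, Interval.open(-1/75, 56/5))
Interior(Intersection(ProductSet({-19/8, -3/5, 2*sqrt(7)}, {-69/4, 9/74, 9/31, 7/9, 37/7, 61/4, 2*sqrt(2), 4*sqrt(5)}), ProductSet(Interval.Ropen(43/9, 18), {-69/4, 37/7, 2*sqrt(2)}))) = EmptySet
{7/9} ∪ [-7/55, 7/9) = [-7/55, 7/9]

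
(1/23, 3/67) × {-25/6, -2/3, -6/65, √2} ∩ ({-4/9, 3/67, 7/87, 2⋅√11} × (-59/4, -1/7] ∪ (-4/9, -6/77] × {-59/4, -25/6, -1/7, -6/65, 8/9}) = ∅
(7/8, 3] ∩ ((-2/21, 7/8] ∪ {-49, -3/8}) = ∅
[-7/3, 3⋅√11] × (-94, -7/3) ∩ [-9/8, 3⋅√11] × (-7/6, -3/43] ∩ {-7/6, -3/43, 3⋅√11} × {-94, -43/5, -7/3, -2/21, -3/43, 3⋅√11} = ∅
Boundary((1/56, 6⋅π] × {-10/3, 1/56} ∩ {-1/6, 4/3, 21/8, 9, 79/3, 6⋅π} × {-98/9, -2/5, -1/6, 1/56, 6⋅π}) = {4/3, 21/8, 9, 6⋅π} × {1/56}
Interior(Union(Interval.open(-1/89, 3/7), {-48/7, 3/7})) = Interval.open(-1/89, 3/7)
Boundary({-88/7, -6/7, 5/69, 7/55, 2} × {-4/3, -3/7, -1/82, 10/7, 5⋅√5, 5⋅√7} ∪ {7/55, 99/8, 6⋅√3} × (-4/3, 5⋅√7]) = ({7/55, 99/8, 6⋅√3} × [-4/3, 5⋅√7]) ∪ ({-88/7, -6/7, 5/69, 7/55, 2} × {-4/3, -3/7, -1/82, 10/7, 5⋅√5, 5⋅√7})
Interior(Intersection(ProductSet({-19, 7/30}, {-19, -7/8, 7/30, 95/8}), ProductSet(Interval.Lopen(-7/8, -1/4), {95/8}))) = EmptySet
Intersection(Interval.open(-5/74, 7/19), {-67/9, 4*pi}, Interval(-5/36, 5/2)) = EmptySet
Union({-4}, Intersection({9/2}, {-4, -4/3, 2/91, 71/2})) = {-4}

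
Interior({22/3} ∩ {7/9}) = ∅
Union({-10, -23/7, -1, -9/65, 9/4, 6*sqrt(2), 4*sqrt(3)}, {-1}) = {-10, -23/7, -1, -9/65, 9/4, 6*sqrt(2), 4*sqrt(3)}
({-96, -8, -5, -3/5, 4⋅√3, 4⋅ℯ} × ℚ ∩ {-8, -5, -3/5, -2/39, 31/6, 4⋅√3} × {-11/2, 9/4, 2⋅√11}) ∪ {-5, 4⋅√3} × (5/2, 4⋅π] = ({-8, -5, -3/5, 4⋅√3} × {-11/2, 9/4}) ∪ ({-5, 4⋅√3} × (5/2, 4⋅π])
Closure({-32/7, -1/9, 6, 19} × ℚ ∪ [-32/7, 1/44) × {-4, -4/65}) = ({-32/7, -1/9, 6, 19} × ℝ) ∪ ([-32/7, 1/44] × {-4, -4/65})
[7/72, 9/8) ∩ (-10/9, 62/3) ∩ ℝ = [7/72, 9/8)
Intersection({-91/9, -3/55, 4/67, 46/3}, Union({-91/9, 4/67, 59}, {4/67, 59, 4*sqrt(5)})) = {-91/9, 4/67}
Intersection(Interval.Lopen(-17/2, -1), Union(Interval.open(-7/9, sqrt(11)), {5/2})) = EmptySet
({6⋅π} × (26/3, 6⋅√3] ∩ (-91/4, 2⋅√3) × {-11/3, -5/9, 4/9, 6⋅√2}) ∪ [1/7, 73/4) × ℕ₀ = [1/7, 73/4) × ℕ₀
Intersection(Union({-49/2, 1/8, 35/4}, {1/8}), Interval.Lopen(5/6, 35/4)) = {35/4}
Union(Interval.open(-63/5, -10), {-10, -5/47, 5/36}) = Union({-5/47, 5/36}, Interval.Lopen(-63/5, -10))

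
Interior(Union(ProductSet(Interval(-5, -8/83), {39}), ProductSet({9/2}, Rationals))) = EmptySet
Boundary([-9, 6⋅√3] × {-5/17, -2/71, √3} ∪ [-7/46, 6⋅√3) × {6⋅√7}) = ([-9, 6⋅√3] × {-5/17, -2/71, √3}) ∪ ([-7/46, 6⋅√3] × {6⋅√7})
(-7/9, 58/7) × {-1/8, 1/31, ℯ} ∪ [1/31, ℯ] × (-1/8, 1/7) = ((-7/9, 58/7) × {-1/8, 1/31, ℯ}) ∪ ([1/31, ℯ] × (-1/8, 1/7))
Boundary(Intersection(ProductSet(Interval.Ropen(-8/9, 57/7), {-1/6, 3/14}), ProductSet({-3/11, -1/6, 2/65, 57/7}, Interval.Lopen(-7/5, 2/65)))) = ProductSet({-3/11, -1/6, 2/65}, {-1/6})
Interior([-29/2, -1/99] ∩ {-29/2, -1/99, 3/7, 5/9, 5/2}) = ∅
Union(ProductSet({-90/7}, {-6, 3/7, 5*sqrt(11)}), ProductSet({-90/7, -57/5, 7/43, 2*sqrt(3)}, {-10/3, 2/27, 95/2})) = Union(ProductSet({-90/7}, {-6, 3/7, 5*sqrt(11)}), ProductSet({-90/7, -57/5, 7/43, 2*sqrt(3)}, {-10/3, 2/27, 95/2}))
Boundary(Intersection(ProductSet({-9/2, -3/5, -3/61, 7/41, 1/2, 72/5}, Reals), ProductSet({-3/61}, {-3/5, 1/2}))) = ProductSet({-3/61}, {-3/5, 1/2})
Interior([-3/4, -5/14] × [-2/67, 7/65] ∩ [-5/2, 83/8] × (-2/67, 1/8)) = (-3/4, -5/14) × (-2/67, 7/65)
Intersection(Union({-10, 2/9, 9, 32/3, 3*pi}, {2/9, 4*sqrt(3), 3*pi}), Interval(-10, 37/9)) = {-10, 2/9}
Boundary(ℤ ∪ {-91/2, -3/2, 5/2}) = ℤ ∪ {-91/2, -3/2, 5/2}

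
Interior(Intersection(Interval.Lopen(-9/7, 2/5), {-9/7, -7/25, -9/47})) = EmptySet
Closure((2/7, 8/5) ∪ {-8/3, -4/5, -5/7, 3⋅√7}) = {-8/3, -4/5, -5/7, 3⋅√7} ∪ [2/7, 8/5]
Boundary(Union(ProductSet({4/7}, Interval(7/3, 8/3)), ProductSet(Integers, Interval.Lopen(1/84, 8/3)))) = Union(ProductSet({4/7}, Interval(7/3, 8/3)), ProductSet(Integers, Interval(1/84, 8/3)))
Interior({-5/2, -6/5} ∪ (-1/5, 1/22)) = (-1/5, 1/22)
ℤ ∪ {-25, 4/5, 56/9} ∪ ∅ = ℤ ∪ {4/5, 56/9}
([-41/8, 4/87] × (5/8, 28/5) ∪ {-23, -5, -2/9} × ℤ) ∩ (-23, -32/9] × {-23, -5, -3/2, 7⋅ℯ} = {-5} × {-23, -5}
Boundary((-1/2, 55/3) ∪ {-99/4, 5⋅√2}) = {-99/4, -1/2, 55/3}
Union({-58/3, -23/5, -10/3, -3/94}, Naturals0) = Union({-58/3, -23/5, -10/3, -3/94}, Naturals0)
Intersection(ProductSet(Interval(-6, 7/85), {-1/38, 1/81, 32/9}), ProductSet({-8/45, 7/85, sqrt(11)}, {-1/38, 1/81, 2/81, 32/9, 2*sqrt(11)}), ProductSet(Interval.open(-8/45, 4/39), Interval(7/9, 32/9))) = ProductSet({7/85}, {32/9})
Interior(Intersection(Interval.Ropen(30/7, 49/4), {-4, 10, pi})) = EmptySet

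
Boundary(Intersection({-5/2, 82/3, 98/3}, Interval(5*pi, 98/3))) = {82/3, 98/3}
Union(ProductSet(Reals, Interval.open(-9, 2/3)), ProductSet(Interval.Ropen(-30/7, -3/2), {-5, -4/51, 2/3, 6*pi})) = Union(ProductSet(Interval.Ropen(-30/7, -3/2), {-5, -4/51, 2/3, 6*pi}), ProductSet(Reals, Interval.open(-9, 2/3)))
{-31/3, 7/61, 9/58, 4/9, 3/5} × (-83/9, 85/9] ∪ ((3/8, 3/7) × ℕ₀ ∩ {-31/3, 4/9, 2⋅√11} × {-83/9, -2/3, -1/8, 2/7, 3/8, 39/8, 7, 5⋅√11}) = {-31/3, 7/61, 9/58, 4/9, 3/5} × (-83/9, 85/9]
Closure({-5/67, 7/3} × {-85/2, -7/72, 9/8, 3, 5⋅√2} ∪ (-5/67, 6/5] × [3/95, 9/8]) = ([-5/67, 6/5] × [3/95, 9/8]) ∪ ({-5/67, 7/3} × {-85/2, -7/72, 9/8, 3, 5⋅√2})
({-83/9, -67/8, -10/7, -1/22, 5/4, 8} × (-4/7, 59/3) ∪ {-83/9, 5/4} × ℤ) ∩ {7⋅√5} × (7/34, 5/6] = ∅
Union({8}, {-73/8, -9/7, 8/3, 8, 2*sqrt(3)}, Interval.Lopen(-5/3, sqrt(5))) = Union({-73/8, 8/3, 8, 2*sqrt(3)}, Interval.Lopen(-5/3, sqrt(5)))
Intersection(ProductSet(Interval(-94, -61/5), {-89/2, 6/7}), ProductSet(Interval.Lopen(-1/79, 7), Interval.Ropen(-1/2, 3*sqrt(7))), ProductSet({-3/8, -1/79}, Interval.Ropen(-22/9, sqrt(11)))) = EmptySet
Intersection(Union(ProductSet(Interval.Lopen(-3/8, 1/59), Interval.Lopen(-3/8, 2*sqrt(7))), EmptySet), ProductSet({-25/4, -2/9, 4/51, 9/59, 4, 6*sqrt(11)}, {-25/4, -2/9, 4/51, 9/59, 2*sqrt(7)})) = ProductSet({-2/9}, {-2/9, 4/51, 9/59, 2*sqrt(7)})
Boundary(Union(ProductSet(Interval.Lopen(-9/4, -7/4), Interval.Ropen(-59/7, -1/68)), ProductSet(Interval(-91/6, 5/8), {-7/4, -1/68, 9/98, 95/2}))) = Union(ProductSet({-9/4, -7/4}, Interval(-59/7, -1/68)), ProductSet(Interval(-91/6, 5/8), {-1/68, 9/98, 95/2}), ProductSet(Interval(-9/4, -7/4), {-59/7, -1/68}), ProductSet(Union(Interval(-91/6, -9/4), Interval(-7/4, 5/8)), {-7/4, -1/68, 9/98, 95/2}))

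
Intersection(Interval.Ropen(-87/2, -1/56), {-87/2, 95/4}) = {-87/2}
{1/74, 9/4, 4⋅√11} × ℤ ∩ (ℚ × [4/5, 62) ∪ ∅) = {1/74, 9/4} × {1, 2, …, 61}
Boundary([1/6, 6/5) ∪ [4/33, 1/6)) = {4/33, 6/5}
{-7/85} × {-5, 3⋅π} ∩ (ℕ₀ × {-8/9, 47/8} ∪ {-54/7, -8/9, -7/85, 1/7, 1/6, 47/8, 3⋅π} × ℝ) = {-7/85} × {-5, 3⋅π}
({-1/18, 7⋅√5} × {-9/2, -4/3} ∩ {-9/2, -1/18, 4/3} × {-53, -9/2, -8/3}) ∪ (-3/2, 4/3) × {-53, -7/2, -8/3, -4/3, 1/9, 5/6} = ({-1/18} × {-9/2}) ∪ ((-3/2, 4/3) × {-53, -7/2, -8/3, -4/3, 1/9, 5/6})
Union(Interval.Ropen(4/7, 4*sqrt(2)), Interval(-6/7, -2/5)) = Union(Interval(-6/7, -2/5), Interval.Ropen(4/7, 4*sqrt(2)))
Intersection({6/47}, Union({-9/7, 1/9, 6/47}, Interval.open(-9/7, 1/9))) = {6/47}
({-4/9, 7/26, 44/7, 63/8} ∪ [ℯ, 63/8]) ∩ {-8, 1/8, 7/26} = {7/26}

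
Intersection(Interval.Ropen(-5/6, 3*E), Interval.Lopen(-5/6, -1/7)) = Interval.Lopen(-5/6, -1/7)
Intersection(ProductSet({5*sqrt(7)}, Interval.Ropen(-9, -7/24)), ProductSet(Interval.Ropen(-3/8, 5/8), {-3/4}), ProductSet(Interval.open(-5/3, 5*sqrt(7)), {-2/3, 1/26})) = EmptySet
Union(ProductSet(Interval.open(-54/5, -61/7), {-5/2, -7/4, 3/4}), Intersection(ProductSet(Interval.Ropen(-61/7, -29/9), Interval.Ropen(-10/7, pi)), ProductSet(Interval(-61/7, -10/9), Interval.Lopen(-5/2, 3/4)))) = Union(ProductSet(Interval.open(-54/5, -61/7), {-5/2, -7/4, 3/4}), ProductSet(Interval.Ropen(-61/7, -29/9), Interval(-10/7, 3/4)))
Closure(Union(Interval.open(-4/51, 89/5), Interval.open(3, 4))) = Interval(-4/51, 89/5)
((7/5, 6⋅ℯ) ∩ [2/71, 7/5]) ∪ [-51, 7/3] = [-51, 7/3]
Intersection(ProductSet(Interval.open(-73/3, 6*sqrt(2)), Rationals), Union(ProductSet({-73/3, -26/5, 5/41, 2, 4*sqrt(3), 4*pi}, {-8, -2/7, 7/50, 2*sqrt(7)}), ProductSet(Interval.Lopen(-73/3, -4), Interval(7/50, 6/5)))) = Union(ProductSet({-26/5, 5/41, 2, 4*sqrt(3)}, {-8, -2/7, 7/50}), ProductSet(Interval.Lopen(-73/3, -4), Intersection(Interval(7/50, 6/5), Rationals)))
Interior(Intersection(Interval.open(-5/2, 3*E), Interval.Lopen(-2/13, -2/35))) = Interval.open(-2/13, -2/35)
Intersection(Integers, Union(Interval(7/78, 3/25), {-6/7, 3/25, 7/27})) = EmptySet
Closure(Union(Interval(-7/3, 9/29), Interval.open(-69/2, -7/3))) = Interval(-69/2, 9/29)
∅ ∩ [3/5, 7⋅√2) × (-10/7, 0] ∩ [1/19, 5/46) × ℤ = ∅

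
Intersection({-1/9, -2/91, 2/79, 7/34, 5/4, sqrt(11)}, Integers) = EmptySet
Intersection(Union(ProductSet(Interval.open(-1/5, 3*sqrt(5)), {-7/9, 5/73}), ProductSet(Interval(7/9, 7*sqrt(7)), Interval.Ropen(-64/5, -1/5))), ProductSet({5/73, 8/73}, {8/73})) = EmptySet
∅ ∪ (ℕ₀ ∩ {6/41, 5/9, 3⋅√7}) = ∅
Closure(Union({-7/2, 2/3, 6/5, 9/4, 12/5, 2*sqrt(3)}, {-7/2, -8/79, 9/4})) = {-7/2, -8/79, 2/3, 6/5, 9/4, 12/5, 2*sqrt(3)}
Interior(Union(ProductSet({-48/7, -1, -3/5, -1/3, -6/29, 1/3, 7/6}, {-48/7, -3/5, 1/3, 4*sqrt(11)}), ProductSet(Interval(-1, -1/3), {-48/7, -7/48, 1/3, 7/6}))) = EmptySet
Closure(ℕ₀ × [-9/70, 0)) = ℕ₀ × [-9/70, 0]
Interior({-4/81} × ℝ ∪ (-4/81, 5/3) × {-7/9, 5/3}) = ∅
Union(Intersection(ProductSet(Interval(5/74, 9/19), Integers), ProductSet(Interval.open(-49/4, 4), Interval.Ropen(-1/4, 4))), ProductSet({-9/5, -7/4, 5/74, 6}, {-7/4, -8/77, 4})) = Union(ProductSet({-9/5, -7/4, 5/74, 6}, {-7/4, -8/77, 4}), ProductSet(Interval(5/74, 9/19), Range(0, 4, 1)))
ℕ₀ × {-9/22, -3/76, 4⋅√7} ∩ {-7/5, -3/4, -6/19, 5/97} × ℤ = ∅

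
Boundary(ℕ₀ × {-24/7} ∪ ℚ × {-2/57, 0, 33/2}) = (ℕ₀ × {-24/7}) ∪ (ℝ × {-2/57, 0, 33/2})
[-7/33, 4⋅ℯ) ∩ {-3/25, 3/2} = {-3/25, 3/2}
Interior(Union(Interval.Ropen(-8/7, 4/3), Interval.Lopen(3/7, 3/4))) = Interval.open(-8/7, 4/3)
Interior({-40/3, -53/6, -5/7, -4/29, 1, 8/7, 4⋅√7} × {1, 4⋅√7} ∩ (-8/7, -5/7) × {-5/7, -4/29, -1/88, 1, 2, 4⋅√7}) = ∅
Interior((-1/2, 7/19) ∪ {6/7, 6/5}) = (-1/2, 7/19)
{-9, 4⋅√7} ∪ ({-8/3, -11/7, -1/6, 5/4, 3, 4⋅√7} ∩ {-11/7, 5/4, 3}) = {-9, -11/7, 5/4, 3, 4⋅√7}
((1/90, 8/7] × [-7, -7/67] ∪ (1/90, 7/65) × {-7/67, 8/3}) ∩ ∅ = ∅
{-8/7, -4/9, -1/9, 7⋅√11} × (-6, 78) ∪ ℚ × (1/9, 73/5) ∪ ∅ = (ℚ × (1/9, 73/5)) ∪ ({-8/7, -4/9, -1/9, 7⋅√11} × (-6, 78))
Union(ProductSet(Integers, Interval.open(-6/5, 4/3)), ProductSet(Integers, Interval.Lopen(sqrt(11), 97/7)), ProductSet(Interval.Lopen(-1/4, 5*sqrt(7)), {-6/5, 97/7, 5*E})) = Union(ProductSet(Integers, Union(Interval.open(-6/5, 4/3), Interval.Lopen(sqrt(11), 97/7))), ProductSet(Interval.Lopen(-1/4, 5*sqrt(7)), {-6/5, 97/7, 5*E}))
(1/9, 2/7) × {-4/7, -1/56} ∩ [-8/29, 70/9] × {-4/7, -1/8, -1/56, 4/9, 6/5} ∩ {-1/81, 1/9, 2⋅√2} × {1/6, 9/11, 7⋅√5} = ∅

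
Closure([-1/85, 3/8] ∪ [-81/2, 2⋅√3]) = [-81/2, 2⋅√3]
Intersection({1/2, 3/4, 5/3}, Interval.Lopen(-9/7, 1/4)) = EmptySet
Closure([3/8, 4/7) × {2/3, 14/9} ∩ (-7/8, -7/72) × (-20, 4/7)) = ∅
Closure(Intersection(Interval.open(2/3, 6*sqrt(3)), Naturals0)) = Range(1, 11, 1)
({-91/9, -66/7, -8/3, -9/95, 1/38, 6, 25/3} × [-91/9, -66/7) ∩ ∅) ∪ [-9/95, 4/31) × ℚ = [-9/95, 4/31) × ℚ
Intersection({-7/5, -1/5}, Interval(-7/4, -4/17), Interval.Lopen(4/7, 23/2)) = EmptySet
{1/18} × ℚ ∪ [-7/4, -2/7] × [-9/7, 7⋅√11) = ({1/18} × ℚ) ∪ ([-7/4, -2/7] × [-9/7, 7⋅√11))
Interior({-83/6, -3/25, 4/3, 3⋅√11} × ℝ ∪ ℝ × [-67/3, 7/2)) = ℝ × (-67/3, 7/2)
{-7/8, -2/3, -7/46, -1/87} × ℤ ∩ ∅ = ∅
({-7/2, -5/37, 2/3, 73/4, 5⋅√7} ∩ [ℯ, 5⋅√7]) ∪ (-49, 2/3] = (-49, 2/3] ∪ {5⋅√7}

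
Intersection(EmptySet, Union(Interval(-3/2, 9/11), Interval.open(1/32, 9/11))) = EmptySet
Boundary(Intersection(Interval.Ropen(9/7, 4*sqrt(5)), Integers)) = Range(2, 9, 1)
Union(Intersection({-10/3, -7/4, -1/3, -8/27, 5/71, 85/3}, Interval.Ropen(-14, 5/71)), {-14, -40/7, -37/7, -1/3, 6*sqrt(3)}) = {-14, -40/7, -37/7, -10/3, -7/4, -1/3, -8/27, 6*sqrt(3)}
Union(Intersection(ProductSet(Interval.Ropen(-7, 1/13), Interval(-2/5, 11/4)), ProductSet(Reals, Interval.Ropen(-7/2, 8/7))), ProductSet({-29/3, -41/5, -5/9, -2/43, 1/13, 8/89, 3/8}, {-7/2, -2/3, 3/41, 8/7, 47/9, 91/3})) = Union(ProductSet({-29/3, -41/5, -5/9, -2/43, 1/13, 8/89, 3/8}, {-7/2, -2/3, 3/41, 8/7, 47/9, 91/3}), ProductSet(Interval.Ropen(-7, 1/13), Interval.Ropen(-2/5, 8/7)))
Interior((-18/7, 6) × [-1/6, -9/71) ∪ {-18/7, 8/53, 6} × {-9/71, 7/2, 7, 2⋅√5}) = (-18/7, 6) × (-1/6, -9/71)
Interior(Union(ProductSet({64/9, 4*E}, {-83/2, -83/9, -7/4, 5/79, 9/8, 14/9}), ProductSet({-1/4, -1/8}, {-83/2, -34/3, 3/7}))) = EmptySet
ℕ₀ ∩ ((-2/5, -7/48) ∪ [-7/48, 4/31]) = {0}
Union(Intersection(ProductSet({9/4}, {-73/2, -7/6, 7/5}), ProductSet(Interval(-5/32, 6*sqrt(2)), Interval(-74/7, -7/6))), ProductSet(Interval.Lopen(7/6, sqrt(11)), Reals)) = ProductSet(Interval.Lopen(7/6, sqrt(11)), Reals)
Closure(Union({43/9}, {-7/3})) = {-7/3, 43/9}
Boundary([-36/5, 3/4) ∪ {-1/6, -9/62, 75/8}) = {-36/5, 3/4, 75/8}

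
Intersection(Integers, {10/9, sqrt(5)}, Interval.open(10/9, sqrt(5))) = EmptySet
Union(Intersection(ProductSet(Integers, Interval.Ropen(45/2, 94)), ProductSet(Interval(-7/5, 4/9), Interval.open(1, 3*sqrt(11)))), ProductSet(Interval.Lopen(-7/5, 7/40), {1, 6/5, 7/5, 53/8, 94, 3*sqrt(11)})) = ProductSet(Interval.Lopen(-7/5, 7/40), {1, 6/5, 7/5, 53/8, 94, 3*sqrt(11)})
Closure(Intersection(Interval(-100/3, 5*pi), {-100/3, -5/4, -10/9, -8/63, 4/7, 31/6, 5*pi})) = {-100/3, -5/4, -10/9, -8/63, 4/7, 31/6, 5*pi}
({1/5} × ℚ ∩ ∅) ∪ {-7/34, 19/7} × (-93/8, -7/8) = {-7/34, 19/7} × (-93/8, -7/8)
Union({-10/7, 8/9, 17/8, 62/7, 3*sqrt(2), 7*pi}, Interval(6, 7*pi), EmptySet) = Union({-10/7, 8/9, 17/8, 3*sqrt(2)}, Interval(6, 7*pi))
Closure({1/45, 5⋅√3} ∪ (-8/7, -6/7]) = [-8/7, -6/7] ∪ {1/45, 5⋅√3}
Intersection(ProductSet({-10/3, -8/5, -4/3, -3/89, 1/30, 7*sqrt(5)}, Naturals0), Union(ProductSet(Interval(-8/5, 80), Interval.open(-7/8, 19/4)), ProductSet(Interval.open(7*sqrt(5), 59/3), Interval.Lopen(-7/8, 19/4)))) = ProductSet({-8/5, -4/3, -3/89, 1/30, 7*sqrt(5)}, Range(0, 5, 1))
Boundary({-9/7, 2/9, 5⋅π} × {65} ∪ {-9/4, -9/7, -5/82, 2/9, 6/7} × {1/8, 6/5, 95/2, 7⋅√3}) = ({-9/7, 2/9, 5⋅π} × {65}) ∪ ({-9/4, -9/7, -5/82, 2/9, 6/7} × {1/8, 6/5, 95/2, 7⋅√3})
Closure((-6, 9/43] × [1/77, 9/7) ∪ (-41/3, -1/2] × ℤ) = ([-41/3, -1/2] × ℤ) ∪ ({-6, 9/43} × [1/77, 9/7]) ∪ ([-6, 9/43] × {1/77, 9/7}) ∪ ((-6, 9/43] × [1/77, 9/7))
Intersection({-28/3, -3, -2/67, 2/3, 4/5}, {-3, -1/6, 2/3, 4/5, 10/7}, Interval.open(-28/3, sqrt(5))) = {-3, 2/3, 4/5}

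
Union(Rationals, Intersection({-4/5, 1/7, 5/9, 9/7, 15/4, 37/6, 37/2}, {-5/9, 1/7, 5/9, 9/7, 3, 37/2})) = Rationals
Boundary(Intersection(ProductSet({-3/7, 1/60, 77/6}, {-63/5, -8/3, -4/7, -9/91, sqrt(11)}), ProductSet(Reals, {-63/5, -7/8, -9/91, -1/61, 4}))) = ProductSet({-3/7, 1/60, 77/6}, {-63/5, -9/91})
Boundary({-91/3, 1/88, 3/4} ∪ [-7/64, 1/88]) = {-91/3, -7/64, 1/88, 3/4}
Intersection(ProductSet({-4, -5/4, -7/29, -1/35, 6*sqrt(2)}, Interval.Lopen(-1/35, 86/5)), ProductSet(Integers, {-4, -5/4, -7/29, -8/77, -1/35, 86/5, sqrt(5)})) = ProductSet({-4}, {86/5, sqrt(5)})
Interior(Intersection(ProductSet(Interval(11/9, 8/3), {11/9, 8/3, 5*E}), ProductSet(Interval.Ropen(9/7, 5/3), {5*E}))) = EmptySet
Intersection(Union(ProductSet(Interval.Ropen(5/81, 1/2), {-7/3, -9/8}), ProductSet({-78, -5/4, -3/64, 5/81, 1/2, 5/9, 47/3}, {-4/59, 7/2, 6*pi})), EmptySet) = EmptySet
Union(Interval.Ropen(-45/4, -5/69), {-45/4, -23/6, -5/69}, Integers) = Union(Integers, Interval(-45/4, -5/69))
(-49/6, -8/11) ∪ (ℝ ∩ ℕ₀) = (-49/6, -8/11) ∪ ℕ₀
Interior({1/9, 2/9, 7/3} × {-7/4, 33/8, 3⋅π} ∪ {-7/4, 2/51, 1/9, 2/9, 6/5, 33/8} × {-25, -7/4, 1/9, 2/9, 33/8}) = ∅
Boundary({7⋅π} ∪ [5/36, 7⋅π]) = {5/36, 7⋅π}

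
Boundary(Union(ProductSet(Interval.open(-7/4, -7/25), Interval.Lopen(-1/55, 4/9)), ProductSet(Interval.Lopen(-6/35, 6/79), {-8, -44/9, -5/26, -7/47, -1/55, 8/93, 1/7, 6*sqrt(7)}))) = Union(ProductSet({-7/4, -7/25}, Interval(-1/55, 4/9)), ProductSet(Interval(-7/4, -7/25), {-1/55, 4/9}), ProductSet(Interval(-6/35, 6/79), {-8, -44/9, -5/26, -7/47, -1/55, 8/93, 1/7, 6*sqrt(7)}))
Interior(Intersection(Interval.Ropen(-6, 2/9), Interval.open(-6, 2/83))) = Interval.open(-6, 2/83)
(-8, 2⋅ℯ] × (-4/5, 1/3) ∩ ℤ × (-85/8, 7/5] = {-7, -6, …, 5} × (-4/5, 1/3)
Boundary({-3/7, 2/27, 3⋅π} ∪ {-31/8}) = {-31/8, -3/7, 2/27, 3⋅π}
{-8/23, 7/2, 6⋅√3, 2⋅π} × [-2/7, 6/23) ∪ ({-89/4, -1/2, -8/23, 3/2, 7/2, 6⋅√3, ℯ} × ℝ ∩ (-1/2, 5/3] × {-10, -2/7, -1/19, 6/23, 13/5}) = ({-8/23, 3/2} × {-10, -2/7, -1/19, 6/23, 13/5}) ∪ ({-8/23, 7/2, 6⋅√3, 2⋅π} × [-2/7, 6/23))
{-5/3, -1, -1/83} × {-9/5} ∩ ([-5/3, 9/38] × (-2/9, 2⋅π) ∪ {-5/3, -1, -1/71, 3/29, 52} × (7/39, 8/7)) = ∅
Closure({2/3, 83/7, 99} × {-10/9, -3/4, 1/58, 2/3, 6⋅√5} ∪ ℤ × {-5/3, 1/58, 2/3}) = (ℤ × {-5/3, 1/58, 2/3}) ∪ ({2/3, 83/7, 99} × {-10/9, -3/4, 1/58, 2/3, 6⋅√5})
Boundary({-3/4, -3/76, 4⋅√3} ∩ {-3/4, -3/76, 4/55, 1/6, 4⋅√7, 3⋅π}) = {-3/4, -3/76}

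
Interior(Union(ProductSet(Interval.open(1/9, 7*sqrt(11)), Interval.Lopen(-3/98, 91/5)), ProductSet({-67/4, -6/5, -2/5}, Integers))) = ProductSet(Interval.open(1/9, 7*sqrt(11)), Union(Complement(Interval.open(-3/98, 91/5), Integers), Interval.open(-3/98, 91/5)))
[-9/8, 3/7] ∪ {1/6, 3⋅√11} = [-9/8, 3/7] ∪ {3⋅√11}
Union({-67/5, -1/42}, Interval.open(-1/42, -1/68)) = Union({-67/5}, Interval.Ropen(-1/42, -1/68))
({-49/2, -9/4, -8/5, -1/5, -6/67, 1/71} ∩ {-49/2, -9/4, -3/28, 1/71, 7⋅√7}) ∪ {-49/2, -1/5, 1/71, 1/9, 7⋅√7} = {-49/2, -9/4, -1/5, 1/71, 1/9, 7⋅√7}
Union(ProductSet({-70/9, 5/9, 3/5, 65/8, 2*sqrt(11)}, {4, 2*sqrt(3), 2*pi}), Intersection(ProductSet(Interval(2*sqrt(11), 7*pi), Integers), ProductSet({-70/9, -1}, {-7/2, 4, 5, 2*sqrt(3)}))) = ProductSet({-70/9, 5/9, 3/5, 65/8, 2*sqrt(11)}, {4, 2*sqrt(3), 2*pi})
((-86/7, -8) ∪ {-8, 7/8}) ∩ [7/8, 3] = {7/8}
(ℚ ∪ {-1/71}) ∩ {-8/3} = {-8/3}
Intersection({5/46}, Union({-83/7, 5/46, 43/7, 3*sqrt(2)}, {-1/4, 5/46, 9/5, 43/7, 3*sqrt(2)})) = {5/46}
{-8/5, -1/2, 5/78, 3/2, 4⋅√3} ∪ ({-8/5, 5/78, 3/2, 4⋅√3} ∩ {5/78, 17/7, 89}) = {-8/5, -1/2, 5/78, 3/2, 4⋅√3}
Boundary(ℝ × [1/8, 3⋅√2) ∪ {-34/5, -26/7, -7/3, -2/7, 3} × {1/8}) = ℝ × {1/8, 3⋅√2}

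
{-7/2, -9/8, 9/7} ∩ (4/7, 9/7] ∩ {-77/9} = ∅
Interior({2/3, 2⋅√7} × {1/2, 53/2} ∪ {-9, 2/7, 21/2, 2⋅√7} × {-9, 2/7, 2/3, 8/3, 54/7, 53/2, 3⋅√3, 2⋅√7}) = ∅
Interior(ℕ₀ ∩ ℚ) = ∅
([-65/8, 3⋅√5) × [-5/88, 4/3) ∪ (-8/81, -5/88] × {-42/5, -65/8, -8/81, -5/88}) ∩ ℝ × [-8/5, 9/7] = ((-8/81, -5/88] × {-8/81, -5/88}) ∪ ([-65/8, 3⋅√5) × [-5/88, 9/7])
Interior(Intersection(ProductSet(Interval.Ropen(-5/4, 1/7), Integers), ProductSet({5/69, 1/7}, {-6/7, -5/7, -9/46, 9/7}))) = EmptySet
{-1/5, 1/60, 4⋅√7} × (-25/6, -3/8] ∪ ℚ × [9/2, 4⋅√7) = (ℚ × [9/2, 4⋅√7)) ∪ ({-1/5, 1/60, 4⋅√7} × (-25/6, -3/8])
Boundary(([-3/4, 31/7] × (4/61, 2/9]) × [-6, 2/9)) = (([-3/4, 31/7] × [4/61, 2/9]) × {-6, 2/9}) ∪ ((({-3/4, 31/7} × [4/61, 2/9]) ∪ ([-3/4, 31/7] × {4/61, 2/9})) × [-6, 2/9])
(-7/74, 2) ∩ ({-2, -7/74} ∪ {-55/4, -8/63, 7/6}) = {7/6}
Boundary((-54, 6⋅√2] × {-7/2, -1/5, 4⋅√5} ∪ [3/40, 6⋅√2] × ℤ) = ([3/40, 6⋅√2] × ℤ) ∪ ([-54, 6⋅√2] × {-7/2, -1/5, 4⋅√5})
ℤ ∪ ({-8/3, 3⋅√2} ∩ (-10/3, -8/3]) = ℤ ∪ {-8/3}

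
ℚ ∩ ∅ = ∅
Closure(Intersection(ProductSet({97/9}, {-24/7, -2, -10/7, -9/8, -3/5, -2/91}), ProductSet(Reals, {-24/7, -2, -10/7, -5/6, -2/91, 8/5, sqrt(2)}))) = ProductSet({97/9}, {-24/7, -2, -10/7, -2/91})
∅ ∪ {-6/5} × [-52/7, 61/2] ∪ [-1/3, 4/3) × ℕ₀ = ([-1/3, 4/3) × ℕ₀) ∪ ({-6/5} × [-52/7, 61/2])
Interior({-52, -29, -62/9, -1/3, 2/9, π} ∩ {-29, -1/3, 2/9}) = ∅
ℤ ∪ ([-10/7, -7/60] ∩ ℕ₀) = ℤ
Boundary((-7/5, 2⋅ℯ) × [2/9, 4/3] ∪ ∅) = ({-7/5, 2⋅ℯ} × [2/9, 4/3]) ∪ ([-7/5, 2⋅ℯ] × {2/9, 4/3})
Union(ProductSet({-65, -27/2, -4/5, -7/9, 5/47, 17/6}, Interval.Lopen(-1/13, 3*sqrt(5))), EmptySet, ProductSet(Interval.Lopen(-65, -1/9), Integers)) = Union(ProductSet({-65, -27/2, -4/5, -7/9, 5/47, 17/6}, Interval.Lopen(-1/13, 3*sqrt(5))), ProductSet(Interval.Lopen(-65, -1/9), Integers))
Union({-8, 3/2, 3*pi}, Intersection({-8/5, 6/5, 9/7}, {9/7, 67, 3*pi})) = {-8, 9/7, 3/2, 3*pi}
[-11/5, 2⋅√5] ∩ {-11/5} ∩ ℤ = ∅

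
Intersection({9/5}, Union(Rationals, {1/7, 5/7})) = {9/5}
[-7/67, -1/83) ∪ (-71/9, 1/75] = (-71/9, 1/75]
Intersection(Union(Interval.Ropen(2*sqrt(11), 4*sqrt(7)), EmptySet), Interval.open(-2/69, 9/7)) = EmptySet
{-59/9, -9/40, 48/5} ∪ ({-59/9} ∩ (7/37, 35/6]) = {-59/9, -9/40, 48/5}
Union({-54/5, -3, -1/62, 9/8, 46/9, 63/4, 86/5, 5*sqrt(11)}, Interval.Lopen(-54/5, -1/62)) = Union({9/8, 46/9, 63/4, 86/5, 5*sqrt(11)}, Interval(-54/5, -1/62))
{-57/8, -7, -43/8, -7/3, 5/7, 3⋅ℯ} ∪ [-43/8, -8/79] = {-57/8, -7, 5/7, 3⋅ℯ} ∪ [-43/8, -8/79]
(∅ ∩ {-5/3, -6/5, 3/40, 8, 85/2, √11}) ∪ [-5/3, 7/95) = [-5/3, 7/95)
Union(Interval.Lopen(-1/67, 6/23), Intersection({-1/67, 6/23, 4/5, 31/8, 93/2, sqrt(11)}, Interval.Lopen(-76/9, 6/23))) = Interval(-1/67, 6/23)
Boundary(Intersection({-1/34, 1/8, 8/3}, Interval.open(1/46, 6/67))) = EmptySet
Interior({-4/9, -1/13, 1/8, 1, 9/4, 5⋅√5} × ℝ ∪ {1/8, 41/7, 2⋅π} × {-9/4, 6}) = ∅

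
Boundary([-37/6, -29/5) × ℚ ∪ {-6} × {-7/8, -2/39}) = [-37/6, -29/5] × ℝ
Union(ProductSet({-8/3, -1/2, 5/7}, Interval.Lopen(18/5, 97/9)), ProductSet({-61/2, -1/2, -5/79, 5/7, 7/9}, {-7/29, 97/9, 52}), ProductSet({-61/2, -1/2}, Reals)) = Union(ProductSet({-61/2, -1/2}, Reals), ProductSet({-8/3, -1/2, 5/7}, Interval.Lopen(18/5, 97/9)), ProductSet({-61/2, -1/2, -5/79, 5/7, 7/9}, {-7/29, 97/9, 52}))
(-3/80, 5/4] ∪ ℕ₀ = (-3/80, 5/4] ∪ ℕ₀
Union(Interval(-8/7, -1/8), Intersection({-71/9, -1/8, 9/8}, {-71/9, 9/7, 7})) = Union({-71/9}, Interval(-8/7, -1/8))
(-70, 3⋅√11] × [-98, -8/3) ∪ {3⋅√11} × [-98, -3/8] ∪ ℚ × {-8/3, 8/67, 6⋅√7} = (ℚ × {-8/3, 8/67, 6⋅√7}) ∪ ({3⋅√11} × [-98, -3/8]) ∪ ((-70, 3⋅√11] × [-98, -8/3))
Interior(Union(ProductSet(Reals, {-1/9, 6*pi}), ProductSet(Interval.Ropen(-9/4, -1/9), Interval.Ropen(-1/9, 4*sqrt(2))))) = ProductSet(Interval.open(-9/4, -1/9), Interval.open(-1/9, 4*sqrt(2)))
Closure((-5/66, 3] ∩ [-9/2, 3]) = [-5/66, 3]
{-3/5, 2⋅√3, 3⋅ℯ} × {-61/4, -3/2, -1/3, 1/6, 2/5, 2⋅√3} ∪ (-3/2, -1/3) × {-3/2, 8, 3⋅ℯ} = ((-3/2, -1/3) × {-3/2, 8, 3⋅ℯ}) ∪ ({-3/5, 2⋅√3, 3⋅ℯ} × {-61/4, -3/2, -1/3, 1/6, 2/5, 2⋅√3})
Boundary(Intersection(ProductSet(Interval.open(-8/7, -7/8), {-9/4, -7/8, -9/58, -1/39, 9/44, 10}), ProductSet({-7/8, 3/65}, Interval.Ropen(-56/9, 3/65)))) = EmptySet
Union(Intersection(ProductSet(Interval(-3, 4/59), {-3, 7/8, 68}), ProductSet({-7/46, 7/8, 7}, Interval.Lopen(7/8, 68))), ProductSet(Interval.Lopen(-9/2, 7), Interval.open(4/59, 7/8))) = Union(ProductSet({-7/46}, {68}), ProductSet(Interval.Lopen(-9/2, 7), Interval.open(4/59, 7/8)))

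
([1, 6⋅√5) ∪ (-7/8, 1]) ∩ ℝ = (-7/8, 6⋅√5)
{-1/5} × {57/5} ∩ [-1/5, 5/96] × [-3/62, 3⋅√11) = ∅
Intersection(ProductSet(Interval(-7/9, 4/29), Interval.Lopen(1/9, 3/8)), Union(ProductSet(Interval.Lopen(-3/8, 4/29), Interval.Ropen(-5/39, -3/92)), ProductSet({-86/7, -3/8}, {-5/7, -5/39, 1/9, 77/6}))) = EmptySet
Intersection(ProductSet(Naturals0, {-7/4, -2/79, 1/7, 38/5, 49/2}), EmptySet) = EmptySet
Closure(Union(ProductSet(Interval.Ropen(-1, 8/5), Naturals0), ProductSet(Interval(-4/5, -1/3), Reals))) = Union(ProductSet(Interval(-1, 8/5), Naturals0), ProductSet(Interval(-4/5, -1/3), Reals))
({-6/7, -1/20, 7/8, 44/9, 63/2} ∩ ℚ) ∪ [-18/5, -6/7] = [-18/5, -6/7] ∪ {-1/20, 7/8, 44/9, 63/2}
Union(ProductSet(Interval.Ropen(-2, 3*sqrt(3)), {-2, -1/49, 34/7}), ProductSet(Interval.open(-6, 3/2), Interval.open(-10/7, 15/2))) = Union(ProductSet(Interval.open(-6, 3/2), Interval.open(-10/7, 15/2)), ProductSet(Interval.Ropen(-2, 3*sqrt(3)), {-2, -1/49, 34/7}))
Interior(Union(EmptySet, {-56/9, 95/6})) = EmptySet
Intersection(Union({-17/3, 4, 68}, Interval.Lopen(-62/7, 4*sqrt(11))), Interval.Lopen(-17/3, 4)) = Interval.Lopen(-17/3, 4)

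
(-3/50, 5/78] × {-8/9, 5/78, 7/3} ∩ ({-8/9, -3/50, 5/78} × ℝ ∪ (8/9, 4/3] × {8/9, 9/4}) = {5/78} × {-8/9, 5/78, 7/3}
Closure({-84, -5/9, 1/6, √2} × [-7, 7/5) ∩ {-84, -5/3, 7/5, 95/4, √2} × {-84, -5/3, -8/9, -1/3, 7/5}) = {-84, √2} × {-5/3, -8/9, -1/3}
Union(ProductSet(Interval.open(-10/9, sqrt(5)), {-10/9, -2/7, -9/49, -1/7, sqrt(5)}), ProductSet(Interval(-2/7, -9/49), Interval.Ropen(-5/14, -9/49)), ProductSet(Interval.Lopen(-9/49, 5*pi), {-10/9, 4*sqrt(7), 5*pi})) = Union(ProductSet(Interval.open(-10/9, sqrt(5)), {-10/9, -2/7, -9/49, -1/7, sqrt(5)}), ProductSet(Interval(-2/7, -9/49), Interval.Ropen(-5/14, -9/49)), ProductSet(Interval.Lopen(-9/49, 5*pi), {-10/9, 4*sqrt(7), 5*pi}))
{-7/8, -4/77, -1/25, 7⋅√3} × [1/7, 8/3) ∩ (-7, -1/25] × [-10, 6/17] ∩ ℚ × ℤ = ∅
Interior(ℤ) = ∅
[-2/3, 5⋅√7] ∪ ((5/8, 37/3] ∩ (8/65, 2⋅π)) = [-2/3, 5⋅√7]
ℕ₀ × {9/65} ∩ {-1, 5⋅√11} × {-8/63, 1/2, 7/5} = ∅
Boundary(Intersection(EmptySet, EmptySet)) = EmptySet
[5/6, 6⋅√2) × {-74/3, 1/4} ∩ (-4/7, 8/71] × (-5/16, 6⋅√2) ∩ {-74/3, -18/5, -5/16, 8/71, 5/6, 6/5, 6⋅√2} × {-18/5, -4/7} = ∅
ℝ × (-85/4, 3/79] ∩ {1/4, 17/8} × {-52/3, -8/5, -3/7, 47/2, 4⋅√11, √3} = {1/4, 17/8} × {-52/3, -8/5, -3/7}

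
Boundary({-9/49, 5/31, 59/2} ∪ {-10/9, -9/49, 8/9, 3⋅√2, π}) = {-10/9, -9/49, 5/31, 8/9, 59/2, 3⋅√2, π}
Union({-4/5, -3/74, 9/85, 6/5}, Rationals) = Rationals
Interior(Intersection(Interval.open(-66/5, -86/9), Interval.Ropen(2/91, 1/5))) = EmptySet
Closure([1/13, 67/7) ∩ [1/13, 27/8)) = [1/13, 27/8]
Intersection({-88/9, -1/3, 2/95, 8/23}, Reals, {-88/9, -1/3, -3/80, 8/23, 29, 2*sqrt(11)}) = {-88/9, -1/3, 8/23}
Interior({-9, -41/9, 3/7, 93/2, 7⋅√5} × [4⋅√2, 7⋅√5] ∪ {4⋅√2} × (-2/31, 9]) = ∅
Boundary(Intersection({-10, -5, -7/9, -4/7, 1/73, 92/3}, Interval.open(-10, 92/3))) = {-5, -7/9, -4/7, 1/73}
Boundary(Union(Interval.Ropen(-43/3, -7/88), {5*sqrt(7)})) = {-43/3, -7/88, 5*sqrt(7)}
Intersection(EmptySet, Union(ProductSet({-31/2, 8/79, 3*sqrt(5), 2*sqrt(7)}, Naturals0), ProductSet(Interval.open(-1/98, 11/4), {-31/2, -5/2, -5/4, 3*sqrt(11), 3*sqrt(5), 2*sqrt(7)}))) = EmptySet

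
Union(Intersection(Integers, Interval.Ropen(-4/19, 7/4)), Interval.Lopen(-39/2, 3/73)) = Union(Interval.Lopen(-39/2, 3/73), Range(0, 2, 1))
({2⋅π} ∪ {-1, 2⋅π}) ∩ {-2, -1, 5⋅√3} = {-1}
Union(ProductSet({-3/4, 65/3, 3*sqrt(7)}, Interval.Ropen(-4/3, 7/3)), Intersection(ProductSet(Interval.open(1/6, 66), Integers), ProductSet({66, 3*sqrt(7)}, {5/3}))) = ProductSet({-3/4, 65/3, 3*sqrt(7)}, Interval.Ropen(-4/3, 7/3))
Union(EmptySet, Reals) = Reals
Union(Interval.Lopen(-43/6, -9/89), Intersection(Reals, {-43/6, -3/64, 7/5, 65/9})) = Union({-3/64, 7/5, 65/9}, Interval(-43/6, -9/89))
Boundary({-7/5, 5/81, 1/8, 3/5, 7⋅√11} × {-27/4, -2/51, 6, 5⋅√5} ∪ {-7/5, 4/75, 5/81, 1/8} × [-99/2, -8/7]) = ({-7/5, 4/75, 5/81, 1/8} × [-99/2, -8/7]) ∪ ({-7/5, 5/81, 1/8, 3/5, 7⋅√11} × {-27/4, -2/51, 6, 5⋅√5})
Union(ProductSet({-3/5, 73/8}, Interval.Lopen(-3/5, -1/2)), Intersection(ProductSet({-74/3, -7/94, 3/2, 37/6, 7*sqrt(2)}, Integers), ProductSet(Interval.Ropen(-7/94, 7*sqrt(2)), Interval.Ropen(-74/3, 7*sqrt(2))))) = Union(ProductSet({-3/5, 73/8}, Interval.Lopen(-3/5, -1/2)), ProductSet({-7/94, 3/2, 37/6}, Range(-24, 10, 1)))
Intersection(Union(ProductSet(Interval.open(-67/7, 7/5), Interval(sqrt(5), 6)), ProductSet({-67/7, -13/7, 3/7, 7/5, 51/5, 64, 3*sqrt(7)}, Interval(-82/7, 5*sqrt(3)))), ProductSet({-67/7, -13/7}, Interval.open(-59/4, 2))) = ProductSet({-67/7, -13/7}, Interval.Ropen(-82/7, 2))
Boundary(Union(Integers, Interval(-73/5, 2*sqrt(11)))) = Union(Complement(Integers, Interval.open(-73/5, 2*sqrt(11))), {-73/5, 2*sqrt(11)})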